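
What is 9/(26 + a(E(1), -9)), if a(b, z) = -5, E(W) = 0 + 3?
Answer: 3/7 ≈ 0.42857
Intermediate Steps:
E(W) = 3
9/(26 + a(E(1), -9)) = 9/(26 - 5) = 9/21 = 9*(1/21) = 3/7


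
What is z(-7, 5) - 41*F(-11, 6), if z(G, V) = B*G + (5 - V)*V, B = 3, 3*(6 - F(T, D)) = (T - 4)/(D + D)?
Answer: -3409/12 ≈ -284.08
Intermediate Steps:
F(T, D) = 6 - (-4 + T)/(6*D) (F(T, D) = 6 - (T - 4)/(3*(D + D)) = 6 - (-4 + T)/(3*(2*D)) = 6 - (-4 + T)*1/(2*D)/3 = 6 - (-4 + T)/(6*D))
z(G, V) = 3*G + V*(5 - V) (z(G, V) = 3*G + (5 - V)*V = 3*G + V*(5 - V))
z(-7, 5) - 41*F(-11, 6) = (-1*5² + 3*(-7) + 5*5) - 41*(4 - 1*(-11) + 36*6)/(6*6) = (-1*25 - 21 + 25) - 41*(4 + 11 + 216)/(6*6) = (-25 - 21 + 25) - 41*231/(6*6) = -21 - 41*77/12 = -21 - 3157/12 = -3409/12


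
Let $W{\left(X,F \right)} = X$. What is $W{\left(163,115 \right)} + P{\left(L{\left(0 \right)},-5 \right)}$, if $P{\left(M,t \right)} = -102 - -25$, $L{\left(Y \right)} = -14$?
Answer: $86$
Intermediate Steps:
$P{\left(M,t \right)} = -77$ ($P{\left(M,t \right)} = -102 + 25 = -77$)
$W{\left(163,115 \right)} + P{\left(L{\left(0 \right)},-5 \right)} = 163 - 77 = 86$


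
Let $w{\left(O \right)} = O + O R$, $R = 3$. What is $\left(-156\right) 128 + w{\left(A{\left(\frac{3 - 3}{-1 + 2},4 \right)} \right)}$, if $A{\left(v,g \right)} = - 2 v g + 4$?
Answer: $-19952$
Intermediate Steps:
$A{\left(v,g \right)} = 4 - 2 g v$ ($A{\left(v,g \right)} = - 2 g v + 4 = 4 - 2 g v$)
$w{\left(O \right)} = 4 O$ ($w{\left(O \right)} = O + O 3 = O + 3 O = 4 O$)
$\left(-156\right) 128 + w{\left(A{\left(\frac{3 - 3}{-1 + 2},4 \right)} \right)} = \left(-156\right) 128 + 4 \left(4 - 8 \frac{3 - 3}{-1 + 2}\right) = -19968 + 4 \left(4 - 8 \cdot \frac{0}{1}\right) = -19968 + 4 \left(4 - 8 \cdot 0 \cdot 1\right) = -19968 + 4 \left(4 - 8 \cdot 0\right) = -19968 + 4 \left(4 + 0\right) = -19968 + 4 \cdot 4 = -19968 + 16 = -19952$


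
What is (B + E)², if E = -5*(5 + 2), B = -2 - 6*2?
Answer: 2401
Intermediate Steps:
B = -14 (B = -2 - 12 = -14)
E = -35 (E = -5*7 = -35)
(B + E)² = (-14 - 35)² = (-49)² = 2401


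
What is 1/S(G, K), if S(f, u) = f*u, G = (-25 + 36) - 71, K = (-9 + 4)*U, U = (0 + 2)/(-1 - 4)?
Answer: -1/120 ≈ -0.0083333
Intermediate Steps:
U = -⅖ (U = 2/(-5) = -⅕*2 = -⅖ ≈ -0.40000)
K = 2 (K = (-9 + 4)*(-⅖) = -5*(-⅖) = 2)
G = -60 (G = 11 - 71 = -60)
1/S(G, K) = 1/(-60*2) = 1/(-120) = -1/120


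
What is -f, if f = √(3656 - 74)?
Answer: -3*√398 ≈ -59.850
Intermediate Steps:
f = 3*√398 (f = √3582 = 3*√398 ≈ 59.850)
-f = -3*√398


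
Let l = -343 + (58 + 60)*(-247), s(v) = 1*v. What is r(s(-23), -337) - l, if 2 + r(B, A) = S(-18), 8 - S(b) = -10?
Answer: 29505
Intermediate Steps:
s(v) = v
S(b) = 18 (S(b) = 8 - 1*(-10) = 8 + 10 = 18)
r(B, A) = 16 (r(B, A) = -2 + 18 = 16)
l = -29489 (l = -343 + 118*(-247) = -343 - 29146 = -29489)
r(s(-23), -337) - l = 16 - 1*(-29489) = 16 + 29489 = 29505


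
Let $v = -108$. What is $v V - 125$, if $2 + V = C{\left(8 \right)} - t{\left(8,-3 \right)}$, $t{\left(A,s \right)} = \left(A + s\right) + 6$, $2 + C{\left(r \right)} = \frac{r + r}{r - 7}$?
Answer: $-233$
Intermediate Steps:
$C{\left(r \right)} = -2 + \frac{2 r}{-7 + r}$ ($C{\left(r \right)} = -2 + \frac{r + r}{r - 7} = -2 + \frac{2 r}{-7 + r}$)
$t{\left(A,s \right)} = 6 + A + s$
$V = 1$ ($V = -2 + \left(\frac{14}{-7 + 8} - \left(6 + 8 - 3\right)\right) = -2 + \left(\frac{14}{1} - 11\right) = -2 + \left(14 \cdot 1 - 11\right) = -2 + \left(14 - 11\right) = -2 + 3 = 1$)
$v V - 125 = \left(-108\right) 1 - 125 = -108 - 125 = -233$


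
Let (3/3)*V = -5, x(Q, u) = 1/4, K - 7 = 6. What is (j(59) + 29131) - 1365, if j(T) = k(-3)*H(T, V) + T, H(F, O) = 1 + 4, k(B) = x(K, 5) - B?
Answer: 111365/4 ≈ 27841.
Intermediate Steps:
K = 13 (K = 7 + 6 = 13)
x(Q, u) = 1/4
V = -5
k(B) = 1/4 - B
H(F, O) = 5
j(T) = 65/4 + T (j(T) = (1/4 - 1*(-3))*5 + T = (1/4 + 3)*5 + T = (13/4)*5 + T = 65/4 + T)
(j(59) + 29131) - 1365 = ((65/4 + 59) + 29131) - 1365 = (301/4 + 29131) - 1365 = 116825/4 - 1365 = 111365/4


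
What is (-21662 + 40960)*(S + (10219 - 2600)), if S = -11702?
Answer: -78793734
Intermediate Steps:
(-21662 + 40960)*(S + (10219 - 2600)) = (-21662 + 40960)*(-11702 + (10219 - 2600)) = 19298*(-11702 + 7619) = 19298*(-4083) = -78793734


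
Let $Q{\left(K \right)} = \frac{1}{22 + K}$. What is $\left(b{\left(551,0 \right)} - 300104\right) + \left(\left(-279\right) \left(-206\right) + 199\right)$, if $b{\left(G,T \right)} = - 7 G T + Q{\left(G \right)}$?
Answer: $- \frac{138912962}{573} \approx -2.4243 \cdot 10^{5}$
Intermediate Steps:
$b{\left(G,T \right)} = \frac{1}{22 + G} - 7 G T$ ($b{\left(G,T \right)} = - 7 G T + \frac{1}{22 + G} = \frac{1}{22 + G} - 7 G T$)
$\left(b{\left(551,0 \right)} - 300104\right) + \left(\left(-279\right) \left(-206\right) + 199\right) = \left(\frac{1 - 3857 \cdot 0 \left(22 + 551\right)}{22 + 551} - 300104\right) + \left(\left(-279\right) \left(-206\right) + 199\right) = \left(\frac{1 - 3857 \cdot 0 \cdot 573}{573} - 300104\right) + \left(57474 + 199\right) = \left(\frac{1 + 0}{573} - 300104\right) + 57673 = \left(\frac{1}{573} \cdot 1 - 300104\right) + 57673 = \left(\frac{1}{573} - 300104\right) + 57673 = - \frac{171959591}{573} + 57673 = - \frac{138912962}{573}$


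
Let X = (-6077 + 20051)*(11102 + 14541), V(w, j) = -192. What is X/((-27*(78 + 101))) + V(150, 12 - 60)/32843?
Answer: -3922935531554/52910073 ≈ -74144.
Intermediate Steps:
X = 358335282 (X = 13974*25643 = 358335282)
X/((-27*(78 + 101))) + V(150, 12 - 60)/32843 = 358335282/((-27*(78 + 101))) - 192/32843 = 358335282/((-27*179)) - 192*1/32843 = 358335282/(-4833) - 192/32843 = 358335282*(-1/4833) - 192/32843 = -119445094/1611 - 192/32843 = -3922935531554/52910073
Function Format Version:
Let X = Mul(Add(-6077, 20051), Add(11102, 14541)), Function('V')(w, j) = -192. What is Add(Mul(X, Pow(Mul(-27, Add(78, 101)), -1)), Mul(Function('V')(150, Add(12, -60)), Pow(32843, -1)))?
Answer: Rational(-3922935531554, 52910073) ≈ -74144.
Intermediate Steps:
X = 358335282 (X = Mul(13974, 25643) = 358335282)
Add(Mul(X, Pow(Mul(-27, Add(78, 101)), -1)), Mul(Function('V')(150, Add(12, -60)), Pow(32843, -1))) = Add(Mul(358335282, Pow(Mul(-27, Add(78, 101)), -1)), Mul(-192, Pow(32843, -1))) = Add(Mul(358335282, Pow(Mul(-27, 179), -1)), Mul(-192, Rational(1, 32843))) = Add(Mul(358335282, Pow(-4833, -1)), Rational(-192, 32843)) = Add(Mul(358335282, Rational(-1, 4833)), Rational(-192, 32843)) = Add(Rational(-119445094, 1611), Rational(-192, 32843)) = Rational(-3922935531554, 52910073)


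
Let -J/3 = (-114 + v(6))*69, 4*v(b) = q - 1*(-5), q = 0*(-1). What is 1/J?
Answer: 4/93357 ≈ 4.2846e-5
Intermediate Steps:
q = 0
v(b) = 5/4 (v(b) = (0 - 1*(-5))/4 = (0 + 5)/4 = (¼)*5 = 5/4)
J = 93357/4 (J = -3*(-114 + 5/4)*69 = -(-1353)*69/4 = -3*(-31119/4) = 93357/4 ≈ 23339.)
1/J = 1/(93357/4) = 4/93357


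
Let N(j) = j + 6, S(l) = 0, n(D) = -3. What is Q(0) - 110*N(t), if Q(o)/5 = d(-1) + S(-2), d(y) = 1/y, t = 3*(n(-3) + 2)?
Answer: -335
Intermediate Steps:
t = -3 (t = 3*(-3 + 2) = 3*(-1) = -3)
d(y) = 1/y
Q(o) = -5 (Q(o) = 5*(1/(-1) + 0) = 5*(-1 + 0) = 5*(-1) = -5)
N(j) = 6 + j
Q(0) - 110*N(t) = -5 - 110*(6 - 3) = -5 - 110*3 = -5 - 330 = -335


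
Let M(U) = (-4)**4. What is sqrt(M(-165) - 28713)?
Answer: I*sqrt(28457) ≈ 168.69*I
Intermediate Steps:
M(U) = 256
sqrt(M(-165) - 28713) = sqrt(256 - 28713) = sqrt(-28457) = I*sqrt(28457)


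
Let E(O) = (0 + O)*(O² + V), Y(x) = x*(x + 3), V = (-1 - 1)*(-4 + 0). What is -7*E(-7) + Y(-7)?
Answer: 2821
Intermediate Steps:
V = 8 (V = -2*(-4) = 8)
Y(x) = x*(3 + x)
E(O) = O*(8 + O²) (E(O) = (0 + O)*(O² + 8) = O*(8 + O²))
-7*E(-7) + Y(-7) = -(-49)*(8 + (-7)²) - 7*(3 - 7) = -(-49)*(8 + 49) - 7*(-4) = -(-49)*57 + 28 = -7*(-399) + 28 = 2793 + 28 = 2821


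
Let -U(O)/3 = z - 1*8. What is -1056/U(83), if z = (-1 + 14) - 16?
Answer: -32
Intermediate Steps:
z = -3 (z = 13 - 16 = -3)
U(O) = 33 (U(O) = -3*(-3 - 1*8) = -3*(-3 - 8) = -3*(-11) = 33)
-1056/U(83) = -1056/33 = -1056*1/33 = -32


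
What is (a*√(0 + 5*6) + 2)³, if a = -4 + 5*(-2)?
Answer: 35288 - 82488*√30 ≈ -4.1652e+5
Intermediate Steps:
a = -14 (a = -4 - 10 = -14)
(a*√(0 + 5*6) + 2)³ = (-14*√(0 + 5*6) + 2)³ = (-14*√(0 + 30) + 2)³ = (-14*√30 + 2)³ = (2 - 14*√30)³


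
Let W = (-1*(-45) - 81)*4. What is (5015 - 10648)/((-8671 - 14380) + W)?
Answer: 5633/23195 ≈ 0.24285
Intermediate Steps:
W = -144 (W = (45 - 81)*4 = -36*4 = -144)
(5015 - 10648)/((-8671 - 14380) + W) = (5015 - 10648)/((-8671 - 14380) - 144) = -5633/(-23051 - 144) = -5633/(-23195) = -5633*(-1/23195) = 5633/23195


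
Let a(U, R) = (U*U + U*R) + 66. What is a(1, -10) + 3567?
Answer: 3624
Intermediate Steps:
a(U, R) = 66 + U**2 + R*U (a(U, R) = (U**2 + R*U) + 66 = 66 + U**2 + R*U)
a(1, -10) + 3567 = (66 + 1**2 - 10*1) + 3567 = (66 + 1 - 10) + 3567 = 57 + 3567 = 3624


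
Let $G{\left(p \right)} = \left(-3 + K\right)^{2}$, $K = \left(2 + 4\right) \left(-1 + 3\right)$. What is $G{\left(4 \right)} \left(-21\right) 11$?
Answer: $-18711$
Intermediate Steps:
$K = 12$ ($K = 6 \cdot 2 = 12$)
$G{\left(p \right)} = 81$ ($G{\left(p \right)} = \left(-3 + 12\right)^{2} = 9^{2} = 81$)
$G{\left(4 \right)} \left(-21\right) 11 = 81 \left(-21\right) 11 = \left(-1701\right) 11 = -18711$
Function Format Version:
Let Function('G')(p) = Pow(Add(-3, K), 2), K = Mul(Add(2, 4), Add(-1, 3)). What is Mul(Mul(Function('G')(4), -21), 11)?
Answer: -18711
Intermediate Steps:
K = 12 (K = Mul(6, 2) = 12)
Function('G')(p) = 81 (Function('G')(p) = Pow(Add(-3, 12), 2) = Pow(9, 2) = 81)
Mul(Mul(Function('G')(4), -21), 11) = Mul(Mul(81, -21), 11) = Mul(-1701, 11) = -18711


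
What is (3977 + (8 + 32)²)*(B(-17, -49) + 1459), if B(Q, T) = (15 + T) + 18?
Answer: 8047611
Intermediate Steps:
B(Q, T) = 33 + T
(3977 + (8 + 32)²)*(B(-17, -49) + 1459) = (3977 + (8 + 32)²)*((33 - 49) + 1459) = (3977 + 40²)*(-16 + 1459) = (3977 + 1600)*1443 = 5577*1443 = 8047611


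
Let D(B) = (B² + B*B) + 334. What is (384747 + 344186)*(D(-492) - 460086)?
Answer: 17768470808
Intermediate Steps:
D(B) = 334 + 2*B² (D(B) = (B² + B²) + 334 = 2*B² + 334 = 334 + 2*B²)
(384747 + 344186)*(D(-492) - 460086) = (384747 + 344186)*((334 + 2*(-492)²) - 460086) = 728933*((334 + 2*242064) - 460086) = 728933*((334 + 484128) - 460086) = 728933*(484462 - 460086) = 728933*24376 = 17768470808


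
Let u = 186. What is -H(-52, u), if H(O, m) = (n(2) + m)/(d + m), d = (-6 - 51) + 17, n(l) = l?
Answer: -94/73 ≈ -1.2877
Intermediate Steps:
d = -40 (d = -57 + 17 = -40)
H(O, m) = (2 + m)/(-40 + m)
-H(-52, u) = -(2 + 186)/(-40 + 186) = -188/146 = -1*94/73 = -94/73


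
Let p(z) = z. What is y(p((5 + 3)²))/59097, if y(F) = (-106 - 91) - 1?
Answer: -66/19699 ≈ -0.0033504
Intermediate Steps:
y(F) = -198 (y(F) = -197 - 1 = -198)
y(p((5 + 3)²))/59097 = -198/59097 = -198*1/59097 = -66/19699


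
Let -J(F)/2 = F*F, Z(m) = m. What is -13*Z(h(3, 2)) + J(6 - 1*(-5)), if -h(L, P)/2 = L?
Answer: -164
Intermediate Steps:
h(L, P) = -2*L
J(F) = -2*F² (J(F) = -2*F*F = -2*F²)
-13*Z(h(3, 2)) + J(6 - 1*(-5)) = -(-26)*3 - 2*(6 - 1*(-5))² = -13*(-6) - 2*(6 + 5)² = 78 - 2*11² = 78 - 2*121 = 78 - 242 = -164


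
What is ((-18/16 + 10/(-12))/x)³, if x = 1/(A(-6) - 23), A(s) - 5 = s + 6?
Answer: 2803221/64 ≈ 43800.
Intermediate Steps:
A(s) = 11 + s (A(s) = 5 + (s + 6) = 5 + (6 + s) = 11 + s)
x = -1/18 (x = 1/((11 - 6) - 23) = 1/(5 - 23) = 1/(-18) = -1/18 ≈ -0.055556)
((-18/16 + 10/(-12))/x)³ = ((-18/16 + 10/(-12))/(-1/18))³ = ((-18*1/16 + 10*(-1/12))*(-18))³ = ((-9/8 - ⅚)*(-18))³ = (-47/24*(-18))³ = (141/4)³ = 2803221/64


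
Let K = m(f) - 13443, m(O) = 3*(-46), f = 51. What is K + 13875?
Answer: 294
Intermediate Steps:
m(O) = -138
K = -13581 (K = -138 - 13443 = -13581)
K + 13875 = -13581 + 13875 = 294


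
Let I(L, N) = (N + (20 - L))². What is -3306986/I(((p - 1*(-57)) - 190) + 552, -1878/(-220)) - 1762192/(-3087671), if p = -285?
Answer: -123314544272096008/415548646814871 ≈ -296.75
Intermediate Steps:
I(L, N) = (20 + N - L)²
-3306986/I(((p - 1*(-57)) - 190) + 552, -1878/(-220)) - 1762192/(-3087671) = -3306986/(20 - 1878/(-220) - (((-285 - 1*(-57)) - 190) + 552))² - 1762192/(-3087671) = -3306986/(20 - 1878*(-1/220) - (((-285 + 57) - 190) + 552))² - 1762192*(-1/3087671) = -3306986/(20 + 939/110 - ((-228 - 190) + 552))² + 1762192/3087671 = -3306986/(20 + 939/110 - (-418 + 552))² + 1762192/3087671 = -3306986/(20 + 939/110 - 1*134)² + 1762192/3087671 = -3306986/(20 + 939/110 - 134)² + 1762192/3087671 = -3306986/((-11601/110)²) + 1762192/3087671 = -3306986/134583201/12100 + 1762192/3087671 = -3306986*12100/134583201 + 1762192/3087671 = -40014530600/134583201 + 1762192/3087671 = -123314544272096008/415548646814871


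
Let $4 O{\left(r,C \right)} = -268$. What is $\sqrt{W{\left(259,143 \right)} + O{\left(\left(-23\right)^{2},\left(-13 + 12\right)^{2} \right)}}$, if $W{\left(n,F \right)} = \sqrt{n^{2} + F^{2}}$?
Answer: $\sqrt{-67 + \sqrt{87530}} \approx 15.128$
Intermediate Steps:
$O{\left(r,C \right)} = -67$ ($O{\left(r,C \right)} = \frac{1}{4} \left(-268\right) = -67$)
$W{\left(n,F \right)} = \sqrt{F^{2} + n^{2}}$
$\sqrt{W{\left(259,143 \right)} + O{\left(\left(-23\right)^{2},\left(-13 + 12\right)^{2} \right)}} = \sqrt{\sqrt{143^{2} + 259^{2}} - 67} = \sqrt{\sqrt{20449 + 67081} - 67} = \sqrt{\sqrt{87530} - 67} = \sqrt{-67 + \sqrt{87530}}$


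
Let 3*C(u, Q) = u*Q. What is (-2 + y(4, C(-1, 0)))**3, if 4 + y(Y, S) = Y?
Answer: -8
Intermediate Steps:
C(u, Q) = Q*u/3 (C(u, Q) = (u*Q)/3 = (Q*u)/3 = Q*u/3)
y(Y, S) = -4 + Y
(-2 + y(4, C(-1, 0)))**3 = (-2 + (-4 + 4))**3 = (-2 + 0)**3 = (-2)**3 = -8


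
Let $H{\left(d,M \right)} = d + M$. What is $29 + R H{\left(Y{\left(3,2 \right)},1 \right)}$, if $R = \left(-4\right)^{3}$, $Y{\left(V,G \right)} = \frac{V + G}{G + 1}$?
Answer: $- \frac{425}{3} \approx -141.67$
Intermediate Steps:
$Y{\left(V,G \right)} = \frac{G + V}{1 + G}$
$R = -64$
$H{\left(d,M \right)} = M + d$
$29 + R H{\left(Y{\left(3,2 \right)},1 \right)} = 29 - 64 \left(1 + \frac{2 + 3}{1 + 2}\right) = 29 - 64 \left(1 + \frac{1}{3} \cdot 5\right) = 29 - 64 \left(1 + \frac{5}{3}\right) = 29 - \frac{512}{3} = - \frac{425}{3}$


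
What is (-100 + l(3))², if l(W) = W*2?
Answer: 8836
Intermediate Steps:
l(W) = 2*W
(-100 + l(3))² = (-100 + 2*3)² = (-100 + 6)² = (-94)² = 8836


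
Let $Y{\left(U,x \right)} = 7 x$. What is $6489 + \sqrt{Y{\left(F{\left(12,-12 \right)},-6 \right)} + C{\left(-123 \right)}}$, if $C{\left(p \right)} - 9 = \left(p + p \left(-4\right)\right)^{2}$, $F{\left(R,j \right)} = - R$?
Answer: $6489 + 8 \sqrt{2127} \approx 6858.0$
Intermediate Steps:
$C{\left(p \right)} = 9 + 9 p^{2}$ ($C{\left(p \right)} = 9 + \left(p + p \left(-4\right)\right)^{2} = 9 + \left(p - 4 p\right)^{2} = 9 + \left(- 3 p\right)^{2} = 9 + 9 p^{2}$)
$6489 + \sqrt{Y{\left(F{\left(12,-12 \right)},-6 \right)} + C{\left(-123 \right)}} = 6489 + \sqrt{7 \left(-6\right) + \left(9 + 9 \left(-123\right)^{2}\right)} = 6489 + \sqrt{-42 + \left(9 + 9 \cdot 15129\right)} = 6489 + \sqrt{-42 + \left(9 + 136161\right)} = 6489 + \sqrt{-42 + 136170} = 6489 + \sqrt{136128} = 6489 + 8 \sqrt{2127}$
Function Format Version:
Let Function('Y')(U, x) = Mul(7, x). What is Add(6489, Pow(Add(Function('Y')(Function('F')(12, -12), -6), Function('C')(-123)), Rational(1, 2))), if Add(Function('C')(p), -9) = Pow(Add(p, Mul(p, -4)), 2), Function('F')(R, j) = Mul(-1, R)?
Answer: Add(6489, Mul(8, Pow(2127, Rational(1, 2)))) ≈ 6858.0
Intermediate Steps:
Function('C')(p) = Add(9, Mul(9, Pow(p, 2))) (Function('C')(p) = Add(9, Pow(Add(p, Mul(p, -4)), 2)) = Add(9, Pow(Add(p, Mul(-4, p)), 2)) = Add(9, Pow(Mul(-3, p), 2)) = Add(9, Mul(9, Pow(p, 2))))
Add(6489, Pow(Add(Function('Y')(Function('F')(12, -12), -6), Function('C')(-123)), Rational(1, 2))) = Add(6489, Pow(Add(Mul(7, -6), Add(9, Mul(9, Pow(-123, 2)))), Rational(1, 2))) = Add(6489, Pow(Add(-42, Add(9, Mul(9, 15129))), Rational(1, 2))) = Add(6489, Pow(Add(-42, Add(9, 136161)), Rational(1, 2))) = Add(6489, Pow(Add(-42, 136170), Rational(1, 2))) = Add(6489, Pow(136128, Rational(1, 2))) = Add(6489, Mul(8, Pow(2127, Rational(1, 2))))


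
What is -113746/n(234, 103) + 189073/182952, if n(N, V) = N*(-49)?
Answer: 182364835/16648632 ≈ 10.954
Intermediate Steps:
n(N, V) = -49*N
-113746/n(234, 103) + 189073/182952 = -113746/((-49*234)) + 189073/182952 = -113746/(-11466) + 189073*(1/182952) = -113746*(-1/11466) + 189073/182952 = 56873/5733 + 189073/182952 = 182364835/16648632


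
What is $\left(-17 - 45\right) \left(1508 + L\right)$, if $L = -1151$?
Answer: $-22134$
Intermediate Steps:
$\left(-17 - 45\right) \left(1508 + L\right) = \left(-17 - 45\right) \left(1508 - 1151\right) = \left(-17 - 45\right) 357 = \left(-62\right) 357 = -22134$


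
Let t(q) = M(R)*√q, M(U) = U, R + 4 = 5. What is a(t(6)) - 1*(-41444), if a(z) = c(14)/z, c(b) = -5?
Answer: 41444 - 5*√6/6 ≈ 41442.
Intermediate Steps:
R = 1 (R = -4 + 5 = 1)
t(q) = √q (t(q) = 1*√q = √q)
a(z) = -5/z
a(t(6)) - 1*(-41444) = -5*√6/6 - 1*(-41444) = -5*√6/6 + 41444 = 41444 - 5*√6/6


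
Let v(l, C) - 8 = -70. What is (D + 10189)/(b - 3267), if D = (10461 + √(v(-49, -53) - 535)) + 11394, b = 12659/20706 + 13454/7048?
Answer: -1169092398768/119101186735 - 36483972*I*√597/119101186735 ≈ -9.816 - 0.0074847*I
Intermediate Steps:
b = 91949789/36483972 (b = 12659*(1/20706) + 13454*(1/7048) = 12659/20706 + 6727/3524 = 91949789/36483972 ≈ 2.5203)
v(l, C) = -62 (v(l, C) = 8 - 70 = -62)
D = 21855 + I*√597 (D = (10461 + √(-62 - 535)) + 11394 = (10461 + √(-597)) + 11394 = (10461 + I*√597) + 11394 = 21855 + I*√597 ≈ 21855.0 + 24.434*I)
(D + 10189)/(b - 3267) = ((21855 + I*√597) + 10189)/(91949789/36483972 - 3267) = (32044 + I*√597)/(-119101186735/36483972) = (32044 + I*√597)*(-36483972/119101186735) = -1169092398768/119101186735 - 36483972*I*√597/119101186735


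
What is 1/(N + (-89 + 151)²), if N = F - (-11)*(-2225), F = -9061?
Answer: -1/29692 ≈ -3.3679e-5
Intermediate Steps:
N = -33536 (N = -9061 - (-11)*(-2225) = -9061 - 1*24475 = -9061 - 24475 = -33536)
1/(N + (-89 + 151)²) = 1/(-33536 + (-89 + 151)²) = 1/(-33536 + 62²) = 1/(-33536 + 3844) = 1/(-29692) = -1/29692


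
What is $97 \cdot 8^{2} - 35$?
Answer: $6173$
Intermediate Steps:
$97 \cdot 8^{2} - 35 = 97 \cdot 64 - 35 = 6208 - 35 = 6173$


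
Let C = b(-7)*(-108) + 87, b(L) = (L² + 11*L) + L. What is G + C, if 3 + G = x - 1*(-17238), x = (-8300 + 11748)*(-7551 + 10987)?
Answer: 11868430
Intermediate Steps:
b(L) = L² + 12*L
C = 3867 (C = -7*(12 - 7)*(-108) + 87 = -7*5*(-108) + 87 = -35*(-108) + 87 = 3780 + 87 = 3867)
x = 11847328 (x = 3448*3436 = 11847328)
G = 11864563 (G = -3 + (11847328 - 1*(-17238)) = -3 + (11847328 + 17238) = -3 + 11864566 = 11864563)
G + C = 11864563 + 3867 = 11868430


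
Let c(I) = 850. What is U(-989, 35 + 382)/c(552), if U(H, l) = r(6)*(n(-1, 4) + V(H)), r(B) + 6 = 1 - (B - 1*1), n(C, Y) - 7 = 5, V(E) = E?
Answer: 977/85 ≈ 11.494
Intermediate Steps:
n(C, Y) = 12 (n(C, Y) = 7 + 5 = 12)
r(B) = -4 - B (r(B) = -6 + (1 - (B - 1*1)) = -6 + (1 - (B - 1)) = -6 + (1 - (-1 + B)) = -6 + (1 + (1 - B)) = -6 + (2 - B) = -4 - B)
U(H, l) = -120 - 10*H (U(H, l) = (-4 - 1*6)*(12 + H) = (-4 - 6)*(12 + H) = -10*(12 + H) = -120 - 10*H)
U(-989, 35 + 382)/c(552) = (-120 - 10*(-989))/850 = (-120 + 9890)*(1/850) = 9770*(1/850) = 977/85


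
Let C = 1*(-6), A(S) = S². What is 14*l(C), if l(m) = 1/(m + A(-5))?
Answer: 14/19 ≈ 0.73684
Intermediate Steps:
C = -6
l(m) = 1/(25 + m) (l(m) = 1/(m + (-5)²) = 1/(m + 25) = 1/(25 + m))
14*l(C) = 14/(25 - 6) = 14/19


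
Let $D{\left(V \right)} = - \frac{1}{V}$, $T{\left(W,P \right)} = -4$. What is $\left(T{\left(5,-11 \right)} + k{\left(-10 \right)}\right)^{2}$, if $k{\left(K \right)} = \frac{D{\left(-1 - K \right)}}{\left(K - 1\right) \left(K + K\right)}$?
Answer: $\frac{62742241}{3920400} \approx 16.004$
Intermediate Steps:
$k{\left(K \right)} = - \frac{1}{2 K \left(-1 + K\right) \left(-1 - K\right)}$ ($k{\left(K \right)} = \frac{\left(-1\right) \frac{1}{-1 - K}}{\left(K - 1\right) \left(K + K\right)} = \frac{\left(-1\right) \frac{1}{-1 - K}}{\left(-1 + K\right) 2 K} = \frac{\left(-1\right) \frac{1}{-1 - K}}{2 K \left(-1 + K\right)} = - \frac{1}{-1 - K} \frac{1}{2 K \left(-1 + K\right)} = - \frac{1}{2 K \left(-1 + K\right) \left(-1 - K\right)}$)
$\left(T{\left(5,-11 \right)} + k{\left(-10 \right)}\right)^{2} = \left(-4 + \frac{1}{2 \left(-10\right) \left(-1 + \left(-10\right)^{2}\right)}\right)^{2} = \left(-4 + \frac{1}{2} \left(- \frac{1}{10}\right) \frac{1}{-1 + 100}\right)^{2} = \left(-4 + \frac{1}{2} \left(- \frac{1}{10}\right) \frac{1}{99}\right)^{2} = \left(-4 - \frac{1}{1980}\right)^{2} = \left(- \frac{7921}{1980}\right)^{2} = \frac{62742241}{3920400}$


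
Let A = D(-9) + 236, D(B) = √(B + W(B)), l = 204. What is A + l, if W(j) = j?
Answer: 440 + 3*I*√2 ≈ 440.0 + 4.2426*I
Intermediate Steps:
D(B) = √2*√B (D(B) = √(B + B) = √(2*B) = √2*√B)
A = 236 + 3*I*√2 (A = √2*√(-9) + 236 = √2*(3*I) + 236 = 3*I*√2 + 236 = 236 + 3*I*√2 ≈ 236.0 + 4.2426*I)
A + l = (236 + 3*I*√2) + 204 = 440 + 3*I*√2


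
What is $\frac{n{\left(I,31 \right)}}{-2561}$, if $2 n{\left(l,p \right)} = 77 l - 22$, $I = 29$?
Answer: $- \frac{2211}{5122} \approx -0.43167$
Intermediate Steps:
$n{\left(l,p \right)} = -11 + \frac{77 l}{2}$ ($n{\left(l,p \right)} = \frac{77 l - 22}{2} = \frac{-22 + 77 l}{2} = -11 + \frac{77 l}{2}$)
$\frac{n{\left(I,31 \right)}}{-2561} = \frac{-11 + \frac{77}{2} \cdot 29}{-2561} = \left(-11 + \frac{2233}{2}\right) \left(- \frac{1}{2561}\right) = \frac{2211}{2} \left(- \frac{1}{2561}\right) = - \frac{2211}{5122}$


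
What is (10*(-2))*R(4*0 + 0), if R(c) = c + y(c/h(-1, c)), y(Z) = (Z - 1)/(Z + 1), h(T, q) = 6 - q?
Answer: 20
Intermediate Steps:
y(Z) = (-1 + Z)/(1 + Z)
R(c) = c + (-1 + c/(6 - c))/(1 + c/(6 - c))
(10*(-2))*R(4*0 + 0) = (10*(-2))*(-1 + 4*(4*0 + 0)/3) = -20*(-1 + 4*(0 + 0)/3) = -20*(-1 + (4/3)*0) = -20*(-1 + 0) = -20*(-1) = 20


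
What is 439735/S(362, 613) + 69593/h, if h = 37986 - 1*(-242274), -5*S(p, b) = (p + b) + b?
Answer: -77011267727/55631610 ≈ -1384.3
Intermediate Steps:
S(p, b) = -2*b/5 - p/5 (S(p, b) = -((p + b) + b)/5 = -((b + p) + b)/5 = -(p + 2*b)/5 = -2*b/5 - p/5)
h = 280260 (h = 37986 + 242274 = 280260)
439735/S(362, 613) + 69593/h = 439735/(-⅖*613 - ⅕*362) + 69593/280260 = 439735/(-1226/5 - 362/5) + 69593*(1/280260) = 439735/(-1588/5) + 69593/280260 = 439735*(-5/1588) + 69593/280260 = -2198675/1588 + 69593/280260 = -77011267727/55631610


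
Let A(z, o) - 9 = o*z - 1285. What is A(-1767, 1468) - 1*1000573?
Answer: -3595805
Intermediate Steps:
A(z, o) = -1276 + o*z (A(z, o) = 9 + (o*z - 1285) = 9 + (-1285 + o*z) = -1276 + o*z)
A(-1767, 1468) - 1*1000573 = (-1276 + 1468*(-1767)) - 1*1000573 = (-1276 - 2593956) - 1000573 = -2595232 - 1000573 = -3595805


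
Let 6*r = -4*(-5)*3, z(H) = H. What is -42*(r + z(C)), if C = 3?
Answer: -546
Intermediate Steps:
r = 10 (r = (-4*(-5)*3)/6 = (20*3)/6 = (⅙)*60 = 10)
-42*(r + z(C)) = -42*(10 + 3) = -42*13 = -546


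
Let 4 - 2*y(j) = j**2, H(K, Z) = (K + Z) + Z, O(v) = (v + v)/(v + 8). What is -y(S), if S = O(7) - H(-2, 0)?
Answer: 518/225 ≈ 2.3022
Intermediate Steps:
O(v) = 2*v/(8 + v) (O(v) = (2*v)/(8 + v) = 2*v/(8 + v))
H(K, Z) = K + 2*Z
S = 44/15 (S = 2*7/(8 + 7) - (-2 + 2*0) = 2*7/15 - (-2 + 0) = 2*7*(1/15) - 1*(-2) = 14/15 + 2 = 44/15 ≈ 2.9333)
y(j) = 2 - j**2/2
-y(S) = -(2 - (44/15)**2/2) = -(2 - 1/2*1936/225) = -(2 - 968/225) = -1*(-518/225) = 518/225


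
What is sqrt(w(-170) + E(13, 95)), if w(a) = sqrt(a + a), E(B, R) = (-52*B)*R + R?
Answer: sqrt(-64125 + 2*I*sqrt(85)) ≈ 0.0364 + 253.23*I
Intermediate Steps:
E(B, R) = R - 52*B*R (E(B, R) = -52*B*R + R = R - 52*B*R)
w(a) = sqrt(2)*sqrt(a) (w(a) = sqrt(2*a) = sqrt(2)*sqrt(a))
sqrt(w(-170) + E(13, 95)) = sqrt(sqrt(2)*sqrt(-170) + 95*(1 - 52*13)) = sqrt(sqrt(2)*(I*sqrt(170)) + 95*(1 - 676)) = sqrt(2*I*sqrt(85) + 95*(-675)) = sqrt(2*I*sqrt(85) - 64125) = sqrt(-64125 + 2*I*sqrt(85))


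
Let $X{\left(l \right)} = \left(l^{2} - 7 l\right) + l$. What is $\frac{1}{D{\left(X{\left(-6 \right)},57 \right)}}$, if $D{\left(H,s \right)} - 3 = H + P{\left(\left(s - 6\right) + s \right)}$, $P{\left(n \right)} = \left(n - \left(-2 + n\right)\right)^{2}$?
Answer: $\frac{1}{79} \approx 0.012658$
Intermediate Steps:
$P{\left(n \right)} = 4$ ($P{\left(n \right)} = 2^{2} = 4$)
$X{\left(l \right)} = l^{2} - 6 l$
$D{\left(H,s \right)} = 7 + H$ ($D{\left(H,s \right)} = 3 + \left(H + 4\right) = 3 + \left(4 + H\right) = 7 + H$)
$\frac{1}{D{\left(X{\left(-6 \right)},57 \right)}} = \frac{1}{7 - 6 \left(-6 - 6\right)} = \frac{1}{7 - -72} = \frac{1}{7 + 72} = \frac{1}{79}$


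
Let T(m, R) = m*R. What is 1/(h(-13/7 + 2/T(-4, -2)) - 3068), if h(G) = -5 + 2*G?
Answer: -14/43067 ≈ -0.00032507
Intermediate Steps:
T(m, R) = R*m
1/(h(-13/7 + 2/T(-4, -2)) - 3068) = 1/((-5 + 2*(-13/7 + 2/((-2*(-4))))) - 3068) = 1/((-5 + 2*(-13*⅐ + 2/8)) - 3068) = 1/((-5 + 2*(-13/7 + 2*(⅛))) - 3068) = 1/((-5 + 2*(-13/7 + ¼)) - 3068) = 1/((-5 + 2*(-45/28)) - 3068) = 1/((-5 - 45/14) - 3068) = 1/(-115/14 - 3068) = 1/(-43067/14) = -14/43067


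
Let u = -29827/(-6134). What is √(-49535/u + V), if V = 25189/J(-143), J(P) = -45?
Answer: I*√2151191596474655/447405 ≈ 103.67*I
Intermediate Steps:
u = 29827/6134 (u = -29827*(-1/6134) = 29827/6134 ≈ 4.8626)
V = -25189/45 (V = 25189/(-45) = 25189*(-1/45) = -25189/45 ≈ -559.76)
√(-49535/u + V) = √(-49535/29827/6134 - 25189/45) = √(-49535*6134/29827 - 25189/45) = √(-303847690/29827 - 25189/45) = √(-14424458353/1342215) = I*√2151191596474655/447405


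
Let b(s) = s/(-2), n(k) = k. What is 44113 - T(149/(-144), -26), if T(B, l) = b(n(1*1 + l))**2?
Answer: 175827/4 ≈ 43957.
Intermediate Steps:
b(s) = -s/2 (b(s) = s*(-1/2) = -s/2)
T(B, l) = (-1/2 - l/2)**2 (T(B, l) = (-(1*1 + l)/2)**2 = (-(1 + l)/2)**2 = (-1/2 - l/2)**2)
44113 - T(149/(-144), -26) = 44113 - (1 - 26)**2/4 = 44113 - (-25)**2/4 = 44113 - 625/4 = 175827/4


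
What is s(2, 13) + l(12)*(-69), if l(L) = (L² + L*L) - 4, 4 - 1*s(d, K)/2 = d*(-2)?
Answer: -19580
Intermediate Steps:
s(d, K) = 8 + 4*d (s(d, K) = 8 - 2*d*(-2) = 8 - (-4)*d = 8 + 4*d)
l(L) = -4 + 2*L² (l(L) = (L² + L²) - 4 = 2*L² - 4 = -4 + 2*L²)
s(2, 13) + l(12)*(-69) = (8 + 4*2) + (-4 + 2*12²)*(-69) = (8 + 8) + (-4 + 2*144)*(-69) = 16 + (-4 + 288)*(-69) = 16 + 284*(-69) = 16 - 19596 = -19580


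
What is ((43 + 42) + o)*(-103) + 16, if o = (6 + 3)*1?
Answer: -9666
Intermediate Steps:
o = 9 (o = 9*1 = 9)
((43 + 42) + o)*(-103) + 16 = ((43 + 42) + 9)*(-103) + 16 = (85 + 9)*(-103) + 16 = 94*(-103) + 16 = -9682 + 16 = -9666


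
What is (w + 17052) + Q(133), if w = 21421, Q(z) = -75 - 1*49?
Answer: 38349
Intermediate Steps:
Q(z) = -124 (Q(z) = -75 - 49 = -124)
(w + 17052) + Q(133) = (21421 + 17052) - 124 = 38473 - 124 = 38349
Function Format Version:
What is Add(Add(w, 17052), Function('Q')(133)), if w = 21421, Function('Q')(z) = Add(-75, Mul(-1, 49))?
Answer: 38349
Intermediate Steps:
Function('Q')(z) = -124 (Function('Q')(z) = Add(-75, -49) = -124)
Add(Add(w, 17052), Function('Q')(133)) = Add(Add(21421, 17052), -124) = Add(38473, -124) = 38349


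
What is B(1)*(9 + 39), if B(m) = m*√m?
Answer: 48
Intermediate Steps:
B(m) = m^(3/2)
B(1)*(9 + 39) = 1^(3/2)*(9 + 39) = 1*48 = 48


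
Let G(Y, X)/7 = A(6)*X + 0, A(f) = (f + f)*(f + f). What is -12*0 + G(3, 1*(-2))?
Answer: -2016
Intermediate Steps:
A(f) = 4*f² (A(f) = (2*f)*(2*f) = 4*f²)
G(Y, X) = 1008*X (G(Y, X) = 7*((4*6²)*X + 0) = 7*((4*36)*X + 0) = 7*(144*X + 0) = 7*(144*X) = 1008*X)
-12*0 + G(3, 1*(-2)) = -12*0 + 1008*(1*(-2)) = 0 + 1008*(-2) = 0 - 2016 = -2016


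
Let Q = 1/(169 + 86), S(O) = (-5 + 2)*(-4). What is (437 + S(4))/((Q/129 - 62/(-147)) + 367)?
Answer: 723722895/592230664 ≈ 1.2220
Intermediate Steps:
S(O) = 12 (S(O) = -3*(-4) = 12)
Q = 1/255 ≈ 0.0039216
(437 + S(4))/((Q/129 - 62/(-147)) + 367) = (437 + 12)/(((1/255)/129 - 62/(-147)) + 367) = 449/(((1/255)*(1/129) - 62*(-1/147)) + 367) = 449/((1/32895 + 62/147) + 367) = 449/(679879/1611855 + 367) = 449/(592230664/1611855) = 449*(1611855/592230664) = 723722895/592230664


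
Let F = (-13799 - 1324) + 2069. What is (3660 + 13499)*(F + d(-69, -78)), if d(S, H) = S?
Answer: -225177557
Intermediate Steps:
F = -13054 (F = -15123 + 2069 = -13054)
(3660 + 13499)*(F + d(-69, -78)) = (3660 + 13499)*(-13054 - 69) = 17159*(-13123) = -225177557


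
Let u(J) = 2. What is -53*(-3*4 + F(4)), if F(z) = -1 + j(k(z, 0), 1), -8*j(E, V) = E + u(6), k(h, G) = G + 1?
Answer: 5671/8 ≈ 708.88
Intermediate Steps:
k(h, G) = 1 + G
j(E, V) = -1/4 - E/8 (j(E, V) = -(E + 2)/8 = -(2 + E)/8 = -1/4 - E/8)
F(z) = -11/8 (F(z) = -1 + (-1/4 - (1 + 0)/8) = -1 + (-1/4 - 1/8*1) = -1 + (-1/4 - 1/8) = -1 - 3/8 = -11/8)
-53*(-3*4 + F(4)) = -53*(-3*4 - 11/8) = -53*(-12 - 11/8) = -53*(-107/8) = 5671/8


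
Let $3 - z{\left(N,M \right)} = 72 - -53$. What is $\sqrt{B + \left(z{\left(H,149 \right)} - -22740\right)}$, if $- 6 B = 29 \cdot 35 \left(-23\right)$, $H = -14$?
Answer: $\frac{\sqrt{954318}}{6} \approx 162.82$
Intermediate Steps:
$z{\left(N,M \right)} = -122$ ($z{\left(N,M \right)} = 3 - \left(72 - -53\right) = 3 - \left(72 + 53\right) = 3 - 125 = -122$)
$B = \frac{23345}{6}$ ($B = - \frac{29 \cdot 35 \left(-23\right)}{6} = - \frac{1015 \left(-23\right)}{6} = \left(- \frac{1}{6}\right) \left(-23345\right) = \frac{23345}{6} \approx 3890.8$)
$\sqrt{B + \left(z{\left(H,149 \right)} - -22740\right)} = \sqrt{\frac{23345}{6} - -22618} = \sqrt{\frac{23345}{6} + \left(-122 + 22740\right)} = \sqrt{\frac{23345}{6} + 22618} = \sqrt{\frac{159053}{6}} = \frac{\sqrt{954318}}{6}$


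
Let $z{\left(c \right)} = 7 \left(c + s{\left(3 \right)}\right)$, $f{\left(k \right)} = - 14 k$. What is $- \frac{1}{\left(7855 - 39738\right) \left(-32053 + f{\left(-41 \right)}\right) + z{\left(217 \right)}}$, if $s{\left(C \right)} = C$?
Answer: $- \frac{1}{1003646497} \approx -9.9637 \cdot 10^{-10}$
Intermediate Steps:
$z{\left(c \right)} = 21 + 7 c$ ($z{\left(c \right)} = 7 \left(c + 3\right) = 7 \left(3 + c\right) = 21 + 7 c$)
$- \frac{1}{\left(7855 - 39738\right) \left(-32053 + f{\left(-41 \right)}\right) + z{\left(217 \right)}} = - \frac{1}{\left(7855 - 39738\right) \left(-32053 - -574\right) + \left(21 + 7 \cdot 217\right)} = - \frac{1}{\left(7855 - 39738\right) \left(-32053 + 574\right) + \left(21 + 1519\right)} = - \frac{1}{\left(-31883\right) \left(-31479\right) + 1540} = - \frac{1}{1003644957 + 1540} = - \frac{1}{1003646497}$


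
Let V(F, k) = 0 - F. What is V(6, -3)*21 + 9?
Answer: -117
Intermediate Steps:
V(F, k) = -F
V(6, -3)*21 + 9 = -1*6*21 + 9 = -6*21 + 9 = -126 + 9 = -117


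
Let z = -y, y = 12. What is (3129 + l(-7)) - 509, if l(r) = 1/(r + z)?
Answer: 49779/19 ≈ 2619.9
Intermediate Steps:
z = -12 (z = -1*12 = -12)
l(r) = 1/(-12 + r) (l(r) = 1/(r - 12) = 1/(-12 + r))
(3129 + l(-7)) - 509 = (3129 + 1/(-12 - 7)) - 509 = (3129 + 1/(-19)) - 509 = (3129 - 1/19) - 509 = 59450/19 - 509 = 49779/19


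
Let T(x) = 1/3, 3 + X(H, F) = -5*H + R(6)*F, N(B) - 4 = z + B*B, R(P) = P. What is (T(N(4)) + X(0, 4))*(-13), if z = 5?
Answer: -832/3 ≈ -277.33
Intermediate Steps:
N(B) = 9 + B² (N(B) = 4 + (5 + B*B) = 4 + (5 + B²) = 9 + B²)
X(H, F) = -3 - 5*H + 6*F (X(H, F) = -3 + (-5*H + 6*F) = -3 - 5*H + 6*F)
T(x) = ⅓
(T(N(4)) + X(0, 4))*(-13) = (⅓ + (-3 - 5*0 + 6*4))*(-13) = (⅓ + (-3 + 0 + 24))*(-13) = (⅓ + 21)*(-13) = (64/3)*(-13) = -832/3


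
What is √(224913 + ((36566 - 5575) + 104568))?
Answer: 2*√90118 ≈ 600.39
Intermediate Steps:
√(224913 + ((36566 - 5575) + 104568)) = √(224913 + (30991 + 104568)) = √(224913 + 135559) = √360472 = 2*√90118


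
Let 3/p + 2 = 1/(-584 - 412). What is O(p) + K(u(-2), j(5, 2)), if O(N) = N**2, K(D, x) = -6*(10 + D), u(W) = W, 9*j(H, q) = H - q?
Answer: -181730208/3972049 ≈ -45.752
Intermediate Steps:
j(H, q) = -q/9 + H/9 (j(H, q) = (H - q)/9 = -q/9 + H/9)
p = -2988/1993 (p = 3/(-2 + 1/(-584 - 412)) = 3/(-2 + 1/(-996)) = 3/(-2 - 1/996) = 3/(-1993/996) = 3*(-996/1993) = -2988/1993 ≈ -1.4992)
K(D, x) = -60 - 6*D
O(p) + K(u(-2), j(5, 2)) = (-2988/1993)**2 + (-60 - 6*(-2)) = 8928144/3972049 + (-60 + 12) = 8928144/3972049 - 48 = -181730208/3972049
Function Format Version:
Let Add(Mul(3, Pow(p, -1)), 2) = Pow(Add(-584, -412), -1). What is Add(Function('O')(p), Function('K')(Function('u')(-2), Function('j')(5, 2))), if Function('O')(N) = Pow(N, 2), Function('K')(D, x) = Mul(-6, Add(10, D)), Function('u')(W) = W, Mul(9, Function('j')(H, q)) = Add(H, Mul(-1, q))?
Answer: Rational(-181730208, 3972049) ≈ -45.752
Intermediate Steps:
Function('j')(H, q) = Add(Mul(Rational(-1, 9), q), Mul(Rational(1, 9), H)) (Function('j')(H, q) = Mul(Rational(1, 9), Add(H, Mul(-1, q))) = Add(Mul(Rational(-1, 9), q), Mul(Rational(1, 9), H)))
p = Rational(-2988, 1993) (p = Mul(3, Pow(Add(-2, Pow(Add(-584, -412), -1)), -1)) = Mul(3, Pow(Add(-2, Pow(-996, -1)), -1)) = Mul(3, Pow(Add(-2, Rational(-1, 996)), -1)) = Mul(3, Pow(Rational(-1993, 996), -1)) = Mul(3, Rational(-996, 1993)) = Rational(-2988, 1993) ≈ -1.4992)
Function('K')(D, x) = Add(-60, Mul(-6, D))
Add(Function('O')(p), Function('K')(Function('u')(-2), Function('j')(5, 2))) = Add(Pow(Rational(-2988, 1993), 2), Add(-60, Mul(-6, -2))) = Add(Rational(8928144, 3972049), Add(-60, 12)) = Add(Rational(8928144, 3972049), -48) = Rational(-181730208, 3972049)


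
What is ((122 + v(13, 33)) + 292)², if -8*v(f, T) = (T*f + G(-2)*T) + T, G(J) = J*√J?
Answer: 2028447/16 + 47025*I*√2/8 ≈ 1.2678e+5 + 8312.9*I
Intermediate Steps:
G(J) = J^(3/2)
v(f, T) = -T/8 - T*f/8 + I*T*√2/4 (v(f, T) = -((T*f + (-2)^(3/2)*T) + T)/8 = -((T*f + (-2*I*√2)*T) + T)/8 = -((T*f - 2*I*T*√2) + T)/8 = -(T + T*f - 2*I*T*√2)/8 = -T/8 - T*f/8 + I*T*√2/4)
((122 + v(13, 33)) + 292)² = ((122 + (⅛)*33*(-1 - 1*13 + 2*I*√2)) + 292)² = ((122 + (⅛)*33*(-1 - 13 + 2*I*√2)) + 292)² = ((122 + (⅛)*33*(-14 + 2*I*√2)) + 292)² = ((122 + (-231/4 + 33*I*√2/4)) + 292)² = ((257/4 + 33*I*√2/4) + 292)² = (1425/4 + 33*I*√2/4)²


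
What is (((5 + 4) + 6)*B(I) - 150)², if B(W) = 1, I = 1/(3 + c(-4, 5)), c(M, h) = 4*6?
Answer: 18225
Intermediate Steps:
c(M, h) = 24
I = 1/27 (I = 1/(3 + 24) = 1/27 ≈ 0.037037)
(((5 + 4) + 6)*B(I) - 150)² = (((5 + 4) + 6)*1 - 150)² = ((9 + 6)*1 - 150)² = (15*1 - 150)² = (15 - 150)² = (-135)² = 18225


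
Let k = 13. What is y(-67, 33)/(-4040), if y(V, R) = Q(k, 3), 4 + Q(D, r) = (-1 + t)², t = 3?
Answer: 0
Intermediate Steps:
Q(D, r) = 0 (Q(D, r) = -4 + (-1 + 3)² = -4 + 2² = -4 + 4 = 0)
y(V, R) = 0
y(-67, 33)/(-4040) = 0/(-4040) = 0*(-1/4040) = 0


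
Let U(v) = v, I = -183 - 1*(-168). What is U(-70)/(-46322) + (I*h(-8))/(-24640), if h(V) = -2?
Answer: 16757/57068704 ≈ 0.00029363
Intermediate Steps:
I = -15 (I = -183 + 168 = -15)
U(-70)/(-46322) + (I*h(-8))/(-24640) = -70/(-46322) - 15*(-2)/(-24640) = -70*(-1/46322) + 30*(-1/24640) = 35/23161 - 3/2464 = 16757/57068704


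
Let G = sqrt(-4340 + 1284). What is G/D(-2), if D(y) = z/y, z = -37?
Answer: 8*I*sqrt(191)/37 ≈ 2.9882*I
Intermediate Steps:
D(y) = -37/y
G = 4*I*sqrt(191) (G = sqrt(-3056) = 4*I*sqrt(191) ≈ 55.281*I)
G/D(-2) = (4*I*sqrt(191))/((-37/(-2))) = (4*I*sqrt(191))/((-37*(-1/2))) = (4*I*sqrt(191))/(37/2) = (4*I*sqrt(191))*(2/37) = 8*I*sqrt(191)/37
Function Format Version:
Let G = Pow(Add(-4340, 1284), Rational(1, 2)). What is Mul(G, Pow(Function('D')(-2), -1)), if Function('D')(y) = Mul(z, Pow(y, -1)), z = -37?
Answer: Mul(Rational(8, 37), I, Pow(191, Rational(1, 2))) ≈ Mul(2.9882, I)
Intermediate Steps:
Function('D')(y) = Mul(-37, Pow(y, -1))
G = Mul(4, I, Pow(191, Rational(1, 2))) (G = Pow(-3056, Rational(1, 2)) = Mul(4, I, Pow(191, Rational(1, 2))) ≈ Mul(55.281, I))
Mul(G, Pow(Function('D')(-2), -1)) = Mul(Mul(4, I, Pow(191, Rational(1, 2))), Pow(Mul(-37, Pow(-2, -1)), -1)) = Mul(Mul(4, I, Pow(191, Rational(1, 2))), Pow(Mul(-37, Rational(-1, 2)), -1)) = Mul(Mul(4, I, Pow(191, Rational(1, 2))), Pow(Rational(37, 2), -1)) = Mul(Mul(4, I, Pow(191, Rational(1, 2))), Rational(2, 37)) = Mul(Rational(8, 37), I, Pow(191, Rational(1, 2)))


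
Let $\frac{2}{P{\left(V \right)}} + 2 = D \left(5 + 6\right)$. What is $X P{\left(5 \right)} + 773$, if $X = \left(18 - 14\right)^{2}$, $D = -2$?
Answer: $\frac{2315}{3} \approx 771.67$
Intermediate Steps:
$X = 16$ ($X = 4^{2} = 16$)
$P{\left(V \right)} = - \frac{1}{12}$ ($P{\left(V \right)} = \frac{2}{-2 - 2 \left(5 + 6\right)} = \frac{2}{-2 - 22} = \frac{2}{-24} = 2 \left(- \frac{1}{24}\right) = - \frac{1}{12}$)
$X P{\left(5 \right)} + 773 = 16 \left(- \frac{1}{12}\right) + 773 = - \frac{4}{3} + 773 = \frac{2315}{3}$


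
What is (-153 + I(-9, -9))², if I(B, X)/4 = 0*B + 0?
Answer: 23409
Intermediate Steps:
I(B, X) = 0 (I(B, X) = 4*(0*B + 0) = 4*(0 + 0) = 4*0 = 0)
(-153 + I(-9, -9))² = (-153 + 0)² = (-153)² = 23409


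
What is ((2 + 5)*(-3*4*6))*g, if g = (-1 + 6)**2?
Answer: -12600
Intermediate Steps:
g = 25 (g = 5**2 = 25)
((2 + 5)*(-3*4*6))*g = ((2 + 5)*(-3*4*6))*25 = (7*(-12*6))*25 = (7*(-72))*25 = -504*25 = -12600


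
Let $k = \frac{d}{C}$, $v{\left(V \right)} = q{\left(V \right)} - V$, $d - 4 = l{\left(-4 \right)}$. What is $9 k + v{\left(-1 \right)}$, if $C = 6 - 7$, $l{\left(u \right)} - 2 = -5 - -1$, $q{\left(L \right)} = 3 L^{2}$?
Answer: $-14$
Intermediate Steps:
$l{\left(u \right)} = -2$ ($l{\left(u \right)} = 2 - 4 = -2$)
$d = 2$ ($d = 4 - 2 = 2$)
$v{\left(V \right)} = - V + 3 V^{2}$ ($v{\left(V \right)} = 3 V^{2} - V = - V + 3 V^{2}$)
$C = -1$
$k = -2$ ($k = \frac{2}{-1} = 2 \left(-1\right) = -2$)
$9 k + v{\left(-1 \right)} = 9 \left(-2\right) - \left(-1 + 3 \left(-1\right)\right) = -18 - \left(-1 - 3\right) = -18 - -4 = -18 + 4 = -14$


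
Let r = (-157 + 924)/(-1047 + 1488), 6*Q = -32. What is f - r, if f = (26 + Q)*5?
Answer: 44803/441 ≈ 101.59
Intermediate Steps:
Q = -16/3 (Q = (⅙)*(-32) = -16/3 ≈ -5.3333)
f = 310/3 (f = (26 - 16/3)*5 = (62/3)*5 = 310/3 ≈ 103.33)
r = 767/441 ≈ 1.7392
f - r = 310/3 - 1*767/441 = 310/3 - 767/441 = 44803/441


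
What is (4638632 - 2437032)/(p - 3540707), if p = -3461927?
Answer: -1100800/3501317 ≈ -0.31440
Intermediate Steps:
(4638632 - 2437032)/(p - 3540707) = (4638632 - 2437032)/(-3461927 - 3540707) = 2201600/(-7002634) = 2201600*(-1/7002634) = -1100800/3501317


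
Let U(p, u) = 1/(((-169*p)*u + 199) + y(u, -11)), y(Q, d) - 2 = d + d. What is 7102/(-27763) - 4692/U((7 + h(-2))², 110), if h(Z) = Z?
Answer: 60516874878614/27763 ≈ 2.1798e+9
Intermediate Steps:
y(Q, d) = 2 + 2*d (y(Q, d) = 2 + (d + d) = 2 + 2*d)
U(p, u) = 1/(179 - 169*p*u) (U(p, u) = 1/(((-169*p)*u + 199) + (2 + 2*(-11))) = 1/((-169*p*u + 199) + (2 - 22)) = 1/((199 - 169*p*u) - 20) = 1/(179 - 169*p*u))
7102/(-27763) - 4692/U((7 + h(-2))², 110) = 7102/(-27763) - (839868 - 87224280*(7 - 2)²) = 7102*(-1/27763) - 4692/((-1/(-179 + 169*5²*110))) = -7102/27763 - 4692/((-1/(-179 + 169*25*110))) = -7102/27763 - 4692/((-1/(-179 + 464750))) = -7102/27763 - 4692/((-1/464571)) = -7102/27763 - 4692/((-1*1/464571)) = -7102/27763 - 4692/(-1/464571) = -7102/27763 - 4692*(-464571) = -7102/27763 + 2179767132 = 60516874878614/27763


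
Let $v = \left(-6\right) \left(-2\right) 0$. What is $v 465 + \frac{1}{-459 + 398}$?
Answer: $- \frac{1}{61} \approx -0.016393$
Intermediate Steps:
$v = 0$ ($v = 12 \cdot 0 = 0$)
$v 465 + \frac{1}{-459 + 398} = 0 \cdot 465 + \frac{1}{-459 + 398} = 0 + \frac{1}{-61} = 0 - \frac{1}{61} = - \frac{1}{61}$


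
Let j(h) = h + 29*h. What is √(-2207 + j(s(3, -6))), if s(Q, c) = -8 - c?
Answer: I*√2267 ≈ 47.613*I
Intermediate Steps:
j(h) = 30*h
√(-2207 + j(s(3, -6))) = √(-2207 + 30*(-8 - 1*(-6))) = √(-2207 + 30*(-8 + 6)) = √(-2207 + 30*(-2)) = √(-2207 - 60) = √(-2267) = I*√2267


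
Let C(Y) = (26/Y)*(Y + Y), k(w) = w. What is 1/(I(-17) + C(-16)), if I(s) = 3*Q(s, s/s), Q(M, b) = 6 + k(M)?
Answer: 1/19 ≈ 0.052632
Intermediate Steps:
Q(M, b) = 6 + M
I(s) = 18 + 3*s (I(s) = 3*(6 + s) = 18 + 3*s)
C(Y) = 52 (C(Y) = (26/Y)*(2*Y) = 52)
1/(I(-17) + C(-16)) = 1/((18 + 3*(-17)) + 52) = 1/((18 - 51) + 52) = 1/(-33 + 52) = 1/19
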